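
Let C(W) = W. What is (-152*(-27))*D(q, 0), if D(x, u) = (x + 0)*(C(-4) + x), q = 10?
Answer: 246240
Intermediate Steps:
D(x, u) = x*(-4 + x) (D(x, u) = (x + 0)*(-4 + x) = x*(-4 + x))
(-152*(-27))*D(q, 0) = (-152*(-27))*(10*(-4 + 10)) = 4104*(10*6) = 4104*60 = 246240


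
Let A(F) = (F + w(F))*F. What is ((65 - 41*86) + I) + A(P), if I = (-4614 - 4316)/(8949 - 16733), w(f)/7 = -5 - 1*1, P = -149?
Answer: 97296681/3892 ≈ 24999.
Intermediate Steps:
w(f) = -42 (w(f) = 7*(-5 - 1*1) = 7*(-5 - 1) = 7*(-6) = -42)
A(F) = F*(-42 + F) (A(F) = (F - 42)*F = (-42 + F)*F = F*(-42 + F))
I = 4465/3892 (I = -8930/(-7784) = -8930*(-1/7784) = 4465/3892 ≈ 1.1472)
((65 - 41*86) + I) + A(P) = ((65 - 41*86) + 4465/3892) - 149*(-42 - 149) = ((65 - 3526) + 4465/3892) - 149*(-191) = (-3461 + 4465/3892) + 28459 = -13465747/3892 + 28459 = 97296681/3892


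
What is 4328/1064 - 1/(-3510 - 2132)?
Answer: 62295/15314 ≈ 4.0678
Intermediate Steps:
4328/1064 - 1/(-3510 - 2132) = 4328*(1/1064) - 1/(-5642) = 541/133 - 1*(-1/5642) = 541/133 + 1/5642 = 62295/15314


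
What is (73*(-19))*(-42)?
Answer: 58254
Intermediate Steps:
(73*(-19))*(-42) = -1387*(-42) = 58254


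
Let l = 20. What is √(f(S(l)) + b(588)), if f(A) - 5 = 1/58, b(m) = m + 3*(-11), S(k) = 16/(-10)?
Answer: 9*√23258/58 ≈ 23.665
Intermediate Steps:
S(k) = -8/5 (S(k) = 16*(-⅒) = -8/5)
b(m) = -33 + m (b(m) = m - 33 = -33 + m)
f(A) = 291/58 (f(A) = 5 + 1/58 = 291/58)
√(f(S(l)) + b(588)) = √(291/58 + (-33 + 588)) = √(291/58 + 555) = √(32481/58) = 9*√23258/58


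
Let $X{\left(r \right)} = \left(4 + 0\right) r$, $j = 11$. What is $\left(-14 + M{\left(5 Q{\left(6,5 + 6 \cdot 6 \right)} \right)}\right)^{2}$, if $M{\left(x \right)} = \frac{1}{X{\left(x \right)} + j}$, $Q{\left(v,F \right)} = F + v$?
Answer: $\frac{177235969}{904401} \approx 195.97$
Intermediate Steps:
$X{\left(r \right)} = 4 r$
$M{\left(x \right)} = \frac{1}{11 + 4 x}$ ($M{\left(x \right)} = \frac{1}{4 x + 11} = \frac{1}{11 + 4 x}$)
$\left(-14 + M{\left(5 Q{\left(6,5 + 6 \cdot 6 \right)} \right)}\right)^{2} = \left(-14 + \frac{1}{11 + 4 \cdot 5 \left(\left(5 + 6 \cdot 6\right) + 6\right)}\right)^{2} = \left(-14 + \frac{1}{11 + 4 \cdot 5 \left(\left(5 + 36\right) + 6\right)}\right)^{2} = \left(-14 + \frac{1}{11 + 4 \cdot 5 \left(41 + 6\right)}\right)^{2} = \left(-14 + \frac{1}{11 + 4 \cdot 5 \cdot 47}\right)^{2} = \left(-14 + \frac{1}{11 + 4 \cdot 235}\right)^{2} = \left(-14 + \frac{1}{11 + 940}\right)^{2} = \left(-14 + \frac{1}{951}\right)^{2} = \left(- \frac{13313}{951}\right)^{2} = \frac{177235969}{904401}$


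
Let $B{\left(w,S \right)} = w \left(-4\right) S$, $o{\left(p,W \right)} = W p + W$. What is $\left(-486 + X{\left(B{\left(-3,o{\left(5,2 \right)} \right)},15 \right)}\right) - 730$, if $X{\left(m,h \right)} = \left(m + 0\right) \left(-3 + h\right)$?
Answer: $512$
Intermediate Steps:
$o{\left(p,W \right)} = W + W p$
$B{\left(w,S \right)} = - 4 S w$ ($B{\left(w,S \right)} = - 4 w S = - 4 S w$)
$X{\left(m,h \right)} = m \left(-3 + h\right)$
$\left(-486 + X{\left(B{\left(-3,o{\left(5,2 \right)} \right)},15 \right)}\right) - 730 = \left(-486 + \left(-4\right) 2 \left(1 + 5\right) \left(-3\right) \left(-3 + 15\right)\right) - 730 = \left(-486 + \left(-4\right) 2 \cdot 6 \left(-3\right) 12\right) - 730 = \left(-486 + \left(-4\right) 12 \left(-3\right) 12\right) - 730 = \left(-486 + 144 \cdot 12\right) - 730 = \left(-486 + 1728\right) - 730 = 1242 - 730 = 512$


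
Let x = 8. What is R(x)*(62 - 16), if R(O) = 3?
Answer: 138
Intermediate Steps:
R(x)*(62 - 16) = 3*(62 - 16) = 3*46 = 138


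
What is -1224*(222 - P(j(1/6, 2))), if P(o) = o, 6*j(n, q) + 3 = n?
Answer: -272306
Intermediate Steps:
j(n, q) = -½ + n/6
-1224*(222 - P(j(1/6, 2))) = -1224*(222 - (-½ + (⅙)/6)) = -1224*(222 - (-½ + (⅙)*(⅙))) = -1224*(222 - (-½ + 1/36)) = -1224*(222 - 1*(-17/36)) = -1224*(222 + 17/36) = -1224*8009/36 = -272306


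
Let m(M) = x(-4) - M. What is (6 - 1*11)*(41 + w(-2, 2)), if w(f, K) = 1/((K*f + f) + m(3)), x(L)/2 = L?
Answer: -3480/17 ≈ -204.71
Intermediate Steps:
x(L) = 2*L
m(M) = -8 - M (m(M) = 2*(-4) - M = -8 - M)
w(f, K) = 1/(-11 + f + K*f) (w(f, K) = 1/((K*f + f) + (-8 - 1*3)) = 1/((f + K*f) + (-8 - 3)) = 1/((f + K*f) - 11) = 1/(-11 + f + K*f))
(6 - 1*11)*(41 + w(-2, 2)) = (6 - 1*11)*(41 + 1/(-11 - 2 + 2*(-2))) = (6 - 11)*(41 + 1/(-11 - 2 - 4)) = -5*(41 + 1/(-17)) = -5*(41 - 1/17) = -5*696/17 = -3480/17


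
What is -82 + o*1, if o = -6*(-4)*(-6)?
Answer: -226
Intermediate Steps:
o = -144 (o = 24*(-6) = -144)
-82 + o*1 = -82 - 144*1 = -82 - 144 = -226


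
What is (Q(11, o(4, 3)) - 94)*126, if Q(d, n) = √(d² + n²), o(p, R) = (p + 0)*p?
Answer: -11844 + 126*√377 ≈ -9397.5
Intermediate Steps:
o(p, R) = p² (o(p, R) = p*p = p²)
(Q(11, o(4, 3)) - 94)*126 = (√(11² + (4²)²) - 94)*126 = (√(121 + 16²) - 94)*126 = (√(121 + 256) - 94)*126 = (√377 - 94)*126 = (-94 + √377)*126 = -11844 + 126*√377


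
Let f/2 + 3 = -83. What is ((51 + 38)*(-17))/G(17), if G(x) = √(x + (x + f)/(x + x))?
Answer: -1513*√1598/141 ≈ -428.95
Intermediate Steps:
f = -172 (f = -6 + 2*(-83) = -6 - 166 = -172)
G(x) = √(x + (-172 + x)/(2*x)) (G(x) = √(x + (x - 172)/(x + x)) = √(x + (-172 + x)/((2*x))) = √(x + (-172 + x)*(1/(2*x))) = √(x + (-172 + x)/(2*x)))
((51 + 38)*(-17))/G(17) = ((51 + 38)*(-17))/((√(2 - 344/17 + 4*17)/2)) = (89*(-17))/((√(2 - 344*1/17 + 68)/2)) = -1513*2/√(2 - 344/17 + 68) = -1513*√1598/141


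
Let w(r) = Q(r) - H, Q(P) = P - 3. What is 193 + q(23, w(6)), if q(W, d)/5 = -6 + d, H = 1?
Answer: 173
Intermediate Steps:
Q(P) = -3 + P
w(r) = -4 + r (w(r) = (-3 + r) - 1*1 = (-3 + r) - 1 = -4 + r)
q(W, d) = -30 + 5*d (q(W, d) = 5*(-6 + d) = -30 + 5*d)
193 + q(23, w(6)) = 193 + (-30 + 5*(-4 + 6)) = 193 + (-30 + 5*2) = 193 + (-30 + 10) = 193 - 20 = 173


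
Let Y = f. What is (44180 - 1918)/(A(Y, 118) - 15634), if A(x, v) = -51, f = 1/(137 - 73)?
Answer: -42262/15685 ≈ -2.6944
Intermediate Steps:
f = 1/64 ≈ 0.015625
Y = 1/64 ≈ 0.015625
(44180 - 1918)/(A(Y, 118) - 15634) = (44180 - 1918)/(-51 - 15634) = 42262/(-15685) = 42262*(-1/15685) = -42262/15685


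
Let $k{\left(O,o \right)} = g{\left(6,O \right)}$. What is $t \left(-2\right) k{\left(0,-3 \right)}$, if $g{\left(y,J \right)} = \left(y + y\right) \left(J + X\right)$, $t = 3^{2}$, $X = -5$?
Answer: $1080$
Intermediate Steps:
$t = 9$
$g{\left(y,J \right)} = 2 y \left(-5 + J\right)$ ($g{\left(y,J \right)} = \left(y + y\right) \left(J - 5\right) = 2 y \left(-5 + J\right)$)
$k{\left(O,o \right)} = -60 + 12 O$ ($k{\left(O,o \right)} = 2 \cdot 6 \left(-5 + O\right) = -60 + 12 O$)
$t \left(-2\right) k{\left(0,-3 \right)} = 9 \left(-2\right) \left(-60 + 12 \cdot 0\right) = - 18 \left(-60 + 0\right) = \left(-18\right) \left(-60\right) = 1080$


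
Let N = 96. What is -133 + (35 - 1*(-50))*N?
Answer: 8027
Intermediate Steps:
-133 + (35 - 1*(-50))*N = -133 + (35 - 1*(-50))*96 = -133 + (35 + 50)*96 = -133 + 85*96 = -133 + 8160 = 8027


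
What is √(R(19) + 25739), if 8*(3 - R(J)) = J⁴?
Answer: 71*√30/4 ≈ 97.221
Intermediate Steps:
R(J) = 3 - J⁴/8
√(R(19) + 25739) = √((3 - ⅛*19⁴) + 25739) = √((3 - ⅛*130321) + 25739) = √((3 - 130321/8) + 25739) = √(-130297/8 + 25739) = √(75615/8) = 71*√30/4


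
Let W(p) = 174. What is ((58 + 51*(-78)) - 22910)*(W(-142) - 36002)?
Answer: 961265240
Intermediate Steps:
((58 + 51*(-78)) - 22910)*(W(-142) - 36002) = ((58 + 51*(-78)) - 22910)*(174 - 36002) = ((58 - 3978) - 22910)*(-35828) = (-3920 - 22910)*(-35828) = -26830*(-35828) = 961265240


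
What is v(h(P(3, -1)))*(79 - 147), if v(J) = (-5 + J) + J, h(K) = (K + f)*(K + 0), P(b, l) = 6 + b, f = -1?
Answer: -9452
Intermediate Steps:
h(K) = K*(-1 + K) (h(K) = (K - 1)*(K + 0) = (-1 + K)*K = K*(-1 + K))
v(J) = -5 + 2*J
v(h(P(3, -1)))*(79 - 147) = (-5 + 2*((6 + 3)*(-1 + (6 + 3))))*(79 - 147) = (-5 + 2*(9*(-1 + 9)))*(-68) = (-5 + 2*(9*8))*(-68) = (-5 + 2*72)*(-68) = (-5 + 144)*(-68) = 139*(-68) = -9452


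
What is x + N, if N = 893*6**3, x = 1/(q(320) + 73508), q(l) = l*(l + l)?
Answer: 53682273505/278308 ≈ 1.9289e+5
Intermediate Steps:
q(l) = 2*l**2 (q(l) = l*(2*l) = 2*l**2)
x = 1/278308 (x = 1/(2*320**2 + 73508) = 1/(2*102400 + 73508) = 1/(204800 + 73508) = 1/278308 ≈ 3.5931e-6)
N = 192888 (N = 893*216 = 192888)
x + N = 1/278308 + 192888 = 53682273505/278308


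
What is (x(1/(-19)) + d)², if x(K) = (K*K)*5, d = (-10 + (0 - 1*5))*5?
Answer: 732784900/130321 ≈ 5622.9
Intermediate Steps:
d = -75 (d = (-10 + (0 - 5))*5 = (-10 - 5)*5 = -15*5 = -75)
x(K) = 5*K² (x(K) = K²*5 = 5*K²)
(x(1/(-19)) + d)² = (5*(1/(-19))² - 75)² = (5*(-1/19)² - 75)² = (5*(1/361) - 75)² = (5/361 - 75)² = (-27070/361)² = 732784900/130321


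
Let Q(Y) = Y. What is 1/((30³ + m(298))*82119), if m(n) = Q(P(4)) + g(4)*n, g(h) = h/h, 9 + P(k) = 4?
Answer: 1/2241273867 ≈ 4.4617e-10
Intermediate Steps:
P(k) = -5 (P(k) = -9 + 4 = -5)
g(h) = 1
m(n) = -5 + n (m(n) = -5 + 1*n = -5 + n)
1/((30³ + m(298))*82119) = 1/((30³ + (-5 + 298))*82119) = (1/82119)/(27000 + 293) = (1/82119)/27293 = (1/27293)*(1/82119) = 1/2241273867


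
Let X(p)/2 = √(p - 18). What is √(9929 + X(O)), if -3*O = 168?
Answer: √(9929 + 2*I*√74) ≈ 99.644 + 0.0863*I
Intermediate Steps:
O = -56 (O = -⅓*168 = -56)
X(p) = 2*√(-18 + p) (X(p) = 2*√(p - 18) = 2*√(-18 + p))
√(9929 + X(O)) = √(9929 + 2*√(-18 - 56)) = √(9929 + 2*√(-74)) = √(9929 + 2*(I*√74)) = √(9929 + 2*I*√74)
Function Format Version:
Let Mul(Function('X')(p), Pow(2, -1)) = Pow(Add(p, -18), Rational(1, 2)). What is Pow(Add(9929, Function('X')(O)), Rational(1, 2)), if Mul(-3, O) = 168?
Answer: Pow(Add(9929, Mul(2, I, Pow(74, Rational(1, 2)))), Rational(1, 2)) ≈ Add(99.644, Mul(0.0863, I))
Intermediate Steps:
O = -56 (O = Mul(Rational(-1, 3), 168) = -56)
Function('X')(p) = Mul(2, Pow(Add(-18, p), Rational(1, 2))) (Function('X')(p) = Mul(2, Pow(Add(p, -18), Rational(1, 2))) = Mul(2, Pow(Add(-18, p), Rational(1, 2))))
Pow(Add(9929, Function('X')(O)), Rational(1, 2)) = Pow(Add(9929, Mul(2, Pow(Add(-18, -56), Rational(1, 2)))), Rational(1, 2)) = Pow(Add(9929, Mul(2, Pow(-74, Rational(1, 2)))), Rational(1, 2)) = Pow(Add(9929, Mul(2, Mul(I, Pow(74, Rational(1, 2))))), Rational(1, 2)) = Pow(Add(9929, Mul(2, I, Pow(74, Rational(1, 2)))), Rational(1, 2))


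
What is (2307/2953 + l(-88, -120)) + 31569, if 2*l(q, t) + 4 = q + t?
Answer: 92912546/2953 ≈ 31464.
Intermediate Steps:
l(q, t) = -2 + q/2 + t/2 (l(q, t) = -2 + (q + t)/2 = -2 + (q/2 + t/2) = -2 + q/2 + t/2)
(2307/2953 + l(-88, -120)) + 31569 = (2307/2953 + (-2 + (1/2)*(-88) + (1/2)*(-120))) + 31569 = (2307*(1/2953) + (-2 - 44 - 60)) + 31569 = (2307/2953 - 106) + 31569 = -310711/2953 + 31569 = 92912546/2953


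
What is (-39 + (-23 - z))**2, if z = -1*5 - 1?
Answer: 3136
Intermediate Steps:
z = -6 (z = -5 - 1 = -6)
(-39 + (-23 - z))**2 = (-39 + (-23 - 1*(-6)))**2 = (-39 + (-23 + 6))**2 = (-39 - 17)**2 = (-56)**2 = 3136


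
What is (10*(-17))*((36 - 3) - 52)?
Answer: 3230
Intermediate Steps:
(10*(-17))*((36 - 3) - 52) = -170*(33 - 52) = -170*(-19) = 3230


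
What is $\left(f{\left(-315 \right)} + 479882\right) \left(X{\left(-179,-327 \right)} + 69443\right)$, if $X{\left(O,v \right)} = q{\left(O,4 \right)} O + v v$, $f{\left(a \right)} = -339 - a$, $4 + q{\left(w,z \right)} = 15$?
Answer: $83688674774$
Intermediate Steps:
$q{\left(w,z \right)} = 11$ ($q{\left(w,z \right)} = -4 + 15 = 11$)
$X{\left(O,v \right)} = v^{2} + 11 O$ ($X{\left(O,v \right)} = 11 O + v v = 11 O + v^{2} = v^{2} + 11 O$)
$\left(f{\left(-315 \right)} + 479882\right) \left(X{\left(-179,-327 \right)} + 69443\right) = \left(\left(-339 - -315\right) + 479882\right) \left(\left(\left(-327\right)^{2} + 11 \left(-179\right)\right) + 69443\right) = \left(\left(-339 + 315\right) + 479882\right) \left(\left(106929 - 1969\right) + 69443\right) = \left(-24 + 479882\right) \left(104960 + 69443\right) = 479858 \cdot 174403 = 83688674774$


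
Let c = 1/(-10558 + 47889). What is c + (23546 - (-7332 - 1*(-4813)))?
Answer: 973032516/37331 ≈ 26065.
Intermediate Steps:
c = 1/37331 ≈ 2.6787e-5
c + (23546 - (-7332 - 1*(-4813))) = 1/37331 + (23546 - (-7332 - 1*(-4813))) = 1/37331 + (23546 - (-7332 + 4813)) = 1/37331 + (23546 - 1*(-2519)) = 1/37331 + (23546 + 2519) = 1/37331 + 26065 = 973032516/37331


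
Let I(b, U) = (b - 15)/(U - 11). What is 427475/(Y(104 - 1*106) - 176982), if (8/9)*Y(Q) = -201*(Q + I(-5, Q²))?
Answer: -11969300/4960923 ≈ -2.4127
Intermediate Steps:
I(b, U) = (-15 + b)/(-11 + U)
Y(Q) = -1809*Q/8 + 9045/(2*(-11 + Q²)) (Y(Q) = 9*(-201*(Q + (-15 - 5)/(-11 + Q²)))/8 = 9*(-201*(Q - 20/(-11 + Q²)))/8 = 9*(-201*Q + 4020/(-11 + Q²))/8 = -1809*Q/8 + 9045/(2*(-11 + Q²)))
427475/(Y(104 - 1*106) - 176982) = 427475/(1809*(20 - (104 - 1*106)*(-11 + (104 - 1*106)²))/(8*(-11 + (104 - 1*106)²)) - 176982) = 427475/(1809*(20 - (104 - 106)*(-11 + (104 - 106)²))/(8*(-11 + (104 - 106)²)) - 176982) = 427475/(1809*(20 - 1*(-2)*(-11 + (-2)²))/(8*(-11 + (-2)²)) - 176982) = 427475/(1809*(20 - 1*(-2)*(-11 + 4))/(8*(-11 + 4)) - 176982) = 427475/((1809/8)*(20 - 1*(-2)*(-7))/(-7) - 176982) = 427475/((1809/8)*(-⅐)*(20 - 14) - 176982) = 427475/((1809/8)*(-⅐)*6 - 176982) = 427475/(-5427/28 - 176982) = 427475/(-4960923/28) = 427475*(-28/4960923) = -11969300/4960923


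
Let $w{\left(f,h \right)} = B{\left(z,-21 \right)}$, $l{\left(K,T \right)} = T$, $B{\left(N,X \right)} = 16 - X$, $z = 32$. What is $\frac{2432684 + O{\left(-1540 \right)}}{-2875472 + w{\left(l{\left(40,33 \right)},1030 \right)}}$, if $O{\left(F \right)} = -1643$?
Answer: $- \frac{2431041}{2875435} \approx -0.84545$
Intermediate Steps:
$w{\left(f,h \right)} = 37$ ($w{\left(f,h \right)} = 16 - -21 = 16 + 21 = 37$)
$\frac{2432684 + O{\left(-1540 \right)}}{-2875472 + w{\left(l{\left(40,33 \right)},1030 \right)}} = \frac{2432684 - 1643}{-2875472 + 37} = \frac{2431041}{-2875435} = 2431041 \left(- \frac{1}{2875435}\right) = - \frac{2431041}{2875435}$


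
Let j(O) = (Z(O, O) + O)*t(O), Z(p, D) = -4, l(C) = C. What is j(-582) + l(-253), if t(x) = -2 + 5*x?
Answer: 1706179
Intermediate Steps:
j(O) = (-4 + O)*(-2 + 5*O)
j(-582) + l(-253) = (-4 - 582)*(-2 + 5*(-582)) - 253 = -586*(-2 - 2910) - 253 = -586*(-2912) - 253 = 1706432 - 253 = 1706179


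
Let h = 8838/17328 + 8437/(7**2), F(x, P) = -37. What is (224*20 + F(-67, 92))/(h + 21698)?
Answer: 209579272/1031655203 ≈ 0.20315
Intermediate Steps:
h = 24438233/141512 (h = 8838*(1/17328) + 8437/49 = 1473/2888 + 8437*(1/49) = 1473/2888 + 8437/49 = 24438233/141512 ≈ 172.69)
(224*20 + F(-67, 92))/(h + 21698) = (224*20 - 37)/(24438233/141512 + 21698) = (4480 - 37)/(3094965609/141512) = 4443*(141512/3094965609) = 209579272/1031655203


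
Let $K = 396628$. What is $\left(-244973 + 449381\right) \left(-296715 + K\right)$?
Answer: $20423016504$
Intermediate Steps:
$\left(-244973 + 449381\right) \left(-296715 + K\right) = \left(-244973 + 449381\right) \left(-296715 + 396628\right) = 204408 \cdot 99913 = 20423016504$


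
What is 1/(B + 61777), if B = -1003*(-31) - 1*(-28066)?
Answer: 1/120936 ≈ 8.2688e-6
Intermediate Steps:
B = 59159 (B = 31093 + 28066 = 59159)
1/(B + 61777) = 1/(59159 + 61777) = 1/120936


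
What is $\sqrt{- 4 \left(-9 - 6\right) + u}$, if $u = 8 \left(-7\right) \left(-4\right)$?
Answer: $2 \sqrt{71} \approx 16.852$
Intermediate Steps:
$u = 224$ ($u = \left(-56\right) \left(-4\right) = 224$)
$\sqrt{- 4 \left(-9 - 6\right) + u} = \sqrt{- 4 \left(-9 - 6\right) + 224} = \sqrt{\left(-4\right) \left(-15\right) + 224} = \sqrt{60 + 224} = \sqrt{284} = 2 \sqrt{71}$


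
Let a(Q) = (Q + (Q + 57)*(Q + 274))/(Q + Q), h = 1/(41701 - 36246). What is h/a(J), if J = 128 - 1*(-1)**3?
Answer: 86/136533195 ≈ 6.2988e-7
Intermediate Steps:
h = 1/5455 ≈ 0.00018332
J = 129 (J = 128 - 1*(-1) = 128 + 1 = 129)
a(Q) = (Q + (57 + Q)*(274 + Q))/(2*Q) (a(Q) = (Q + (57 + Q)*(274 + Q))/((2*Q)) = (Q + (57 + Q)*(274 + Q))*(1/(2*Q)) = (Q + (57 + Q)*(274 + Q))/(2*Q))
h/a(J) = 1/(5455*(166 + (1/2)*129 + 7809/129)) = 1/(5455*(166 + 129/2 + 7809*(1/129))) = 1/(5455*(166 + 129/2 + 2603/43)) = 1/(5455*(25029/86)) = (1/5455)*(86/25029) = 86/136533195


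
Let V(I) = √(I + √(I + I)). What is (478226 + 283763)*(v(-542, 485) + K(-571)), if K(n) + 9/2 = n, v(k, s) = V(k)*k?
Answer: -877049339/2 - 412998038*√(-542 + 2*I*√271) ≈ -7.3042e+8 - 9.6194e+9*I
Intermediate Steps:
V(I) = √(I + √2*√I) (V(I) = √(I + √(2*I)) = √(I + √2*√I))
v(k, s) = k*√(k + √2*√k) (v(k, s) = √(k + √2*√k)*k = k*√(k + √2*√k))
K(n) = -9/2 + n
(478226 + 283763)*(v(-542, 485) + K(-571)) = (478226 + 283763)*(-542*√(-542 + √2*√(-542)) + (-9/2 - 571)) = 761989*(-542*√(-542 + √2*(I*√542)) - 1151/2) = 761989*(-542*√(-542 + 2*I*√271) - 1151/2) = 761989*(-1151/2 - 542*√(-542 + 2*I*√271)) = -877049339/2 - 412998038*√(-542 + 2*I*√271)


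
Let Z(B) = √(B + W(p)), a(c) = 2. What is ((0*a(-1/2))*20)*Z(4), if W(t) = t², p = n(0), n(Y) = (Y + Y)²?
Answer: 0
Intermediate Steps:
n(Y) = 4*Y² (n(Y) = (2*Y)² = 4*Y²)
p = 0 (p = 4*0² = 4*0 = 0)
Z(B) = √B (Z(B) = √(B + 0²) = √(B + 0) = √B)
((0*a(-1/2))*20)*Z(4) = ((0*2)*20)*√4 = (0*20)*2 = 0*2 = 0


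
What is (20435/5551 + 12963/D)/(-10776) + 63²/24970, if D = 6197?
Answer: 1502364573683/9483726717465 ≈ 0.15842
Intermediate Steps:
(20435/5551 + 12963/D)/(-10776) + 63²/24970 = (20435/5551 + 12963/6197)/(-10776) + 63²/24970 = (20435*(1/5551) + 12963*(1/6197))*(-1/10776) + 3969*(1/24970) = (335/91 + 12963/6197)*(-1/10776) + 3969/24970 = (3255628/563927)*(-1/10776) + 3969/24970 = -813907/1519219338 + 3969/24970 = 1502364573683/9483726717465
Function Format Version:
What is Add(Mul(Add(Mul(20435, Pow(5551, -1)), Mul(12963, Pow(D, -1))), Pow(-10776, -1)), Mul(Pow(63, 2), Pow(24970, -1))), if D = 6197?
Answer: Rational(1502364573683, 9483726717465) ≈ 0.15842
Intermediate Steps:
Add(Mul(Add(Mul(20435, Pow(5551, -1)), Mul(12963, Pow(D, -1))), Pow(-10776, -1)), Mul(Pow(63, 2), Pow(24970, -1))) = Add(Mul(Add(Mul(20435, Pow(5551, -1)), Mul(12963, Pow(6197, -1))), Pow(-10776, -1)), Mul(Pow(63, 2), Pow(24970, -1))) = Add(Mul(Add(Mul(20435, Rational(1, 5551)), Mul(12963, Rational(1, 6197))), Rational(-1, 10776)), Mul(3969, Rational(1, 24970))) = Add(Mul(Add(Rational(335, 91), Rational(12963, 6197)), Rational(-1, 10776)), Rational(3969, 24970)) = Add(Mul(Rational(3255628, 563927), Rational(-1, 10776)), Rational(3969, 24970)) = Add(Rational(-813907, 1519219338), Rational(3969, 24970)) = Rational(1502364573683, 9483726717465)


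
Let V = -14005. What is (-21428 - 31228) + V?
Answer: -66661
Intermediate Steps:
(-21428 - 31228) + V = (-21428 - 31228) - 14005 = -52656 - 14005 = -66661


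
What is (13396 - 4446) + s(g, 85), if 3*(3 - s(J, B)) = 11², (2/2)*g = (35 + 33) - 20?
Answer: 26738/3 ≈ 8912.7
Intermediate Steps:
g = 48 (g = (35 + 33) - 20 = 68 - 20 = 48)
s(J, B) = -112/3 (s(J, B) = 3 - ⅓*11² = 3 - ⅓*121 = 3 - 121/3 = -112/3)
(13396 - 4446) + s(g, 85) = (13396 - 4446) - 112/3 = 8950 - 112/3 = 26738/3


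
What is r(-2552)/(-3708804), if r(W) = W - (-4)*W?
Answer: 290/84291 ≈ 0.0034405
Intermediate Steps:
r(W) = 5*W (r(W) = W + 4*W = 5*W)
r(-2552)/(-3708804) = (5*(-2552))/(-3708804) = -12760*(-1/3708804) = 290/84291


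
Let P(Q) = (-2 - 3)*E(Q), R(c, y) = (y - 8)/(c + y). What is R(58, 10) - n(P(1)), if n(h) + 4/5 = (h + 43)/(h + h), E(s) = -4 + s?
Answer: -563/510 ≈ -1.1039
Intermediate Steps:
R(c, y) = (-8 + y)/(c + y)
P(Q) = 20 - 5*Q (P(Q) = (-2 - 3)*(-4 + Q) = -5*(-4 + Q) = 20 - 5*Q)
n(h) = -4/5 + (43 + h)/(2*h) (n(h) = -4/5 + (h + 43)/(h + h) = -4/5 + (43 + h)/((2*h)) = -4/5 + (43 + h)*(1/(2*h)) = -4/5 + (43 + h)/(2*h))
R(58, 10) - n(P(1)) = (-8 + 10)/(58 + 10) - (215 - 3*(20 - 5*1))/(10*(20 - 5*1)) = 2/68 - (215 - 3*(20 - 5))/(10*(20 - 5)) = (1/68)*2 - (215 - 3*15)/(10*15) = 1/34 - (215 - 45)/(10*15) = 1/34 - 170/(10*15) = 1/34 - 1*17/15 = 1/34 - 17/15 = -563/510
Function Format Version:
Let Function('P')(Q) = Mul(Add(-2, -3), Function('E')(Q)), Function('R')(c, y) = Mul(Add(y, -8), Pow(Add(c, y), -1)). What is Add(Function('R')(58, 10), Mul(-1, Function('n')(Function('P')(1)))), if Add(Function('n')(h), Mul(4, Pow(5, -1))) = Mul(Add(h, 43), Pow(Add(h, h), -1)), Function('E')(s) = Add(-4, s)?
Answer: Rational(-563, 510) ≈ -1.1039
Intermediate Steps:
Function('R')(c, y) = Mul(Pow(Add(c, y), -1), Add(-8, y)) (Function('R')(c, y) = Mul(Add(-8, y), Pow(Add(c, y), -1)) = Mul(Pow(Add(c, y), -1), Add(-8, y)))
Function('P')(Q) = Add(20, Mul(-5, Q)) (Function('P')(Q) = Mul(Add(-2, -3), Add(-4, Q)) = Mul(-5, Add(-4, Q)) = Add(20, Mul(-5, Q)))
Function('n')(h) = Add(Rational(-4, 5), Mul(Rational(1, 2), Pow(h, -1), Add(43, h))) (Function('n')(h) = Add(Rational(-4, 5), Mul(Add(h, 43), Pow(Add(h, h), -1))) = Add(Rational(-4, 5), Mul(Add(43, h), Pow(Mul(2, h), -1))) = Add(Rational(-4, 5), Mul(Add(43, h), Mul(Rational(1, 2), Pow(h, -1)))) = Add(Rational(-4, 5), Mul(Rational(1, 2), Pow(h, -1), Add(43, h))))
Add(Function('R')(58, 10), Mul(-1, Function('n')(Function('P')(1)))) = Add(Mul(Pow(Add(58, 10), -1), Add(-8, 10)), Mul(-1, Mul(Rational(1, 10), Pow(Add(20, Mul(-5, 1)), -1), Add(215, Mul(-3, Add(20, Mul(-5, 1))))))) = Add(Mul(Pow(68, -1), 2), Mul(-1, Mul(Rational(1, 10), Pow(Add(20, -5), -1), Add(215, Mul(-3, Add(20, -5)))))) = Add(Mul(Rational(1, 68), 2), Mul(-1, Mul(Rational(1, 10), Pow(15, -1), Add(215, Mul(-3, 15))))) = Add(Rational(1, 34), Mul(-1, Mul(Rational(1, 10), Rational(1, 15), Add(215, -45)))) = Add(Rational(1, 34), Mul(-1, Mul(Rational(1, 10), Rational(1, 15), 170))) = Add(Rational(1, 34), Mul(-1, Rational(17, 15))) = Add(Rational(1, 34), Rational(-17, 15)) = Rational(-563, 510)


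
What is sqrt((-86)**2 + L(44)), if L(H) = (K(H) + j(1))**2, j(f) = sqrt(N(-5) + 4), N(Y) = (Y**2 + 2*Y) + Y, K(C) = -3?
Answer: sqrt(7419 - 6*sqrt(14)) ≈ 86.003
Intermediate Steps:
N(Y) = Y**2 + 3*Y
j(f) = sqrt(14) (j(f) = sqrt(-5*(3 - 5) + 4) = sqrt(-5*(-2) + 4) = sqrt(10 + 4) = sqrt(14))
L(H) = (-3 + sqrt(14))**2
sqrt((-86)**2 + L(44)) = sqrt((-86)**2 + (3 - sqrt(14))**2) = sqrt(7396 + (3 - sqrt(14))**2)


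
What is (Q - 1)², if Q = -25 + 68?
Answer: 1764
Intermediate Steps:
Q = 43
(Q - 1)² = (43 - 1)² = 42² = 1764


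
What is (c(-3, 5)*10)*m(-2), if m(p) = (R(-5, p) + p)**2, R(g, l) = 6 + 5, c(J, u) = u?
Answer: 4050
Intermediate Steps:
R(g, l) = 11
m(p) = (11 + p)**2
(c(-3, 5)*10)*m(-2) = (5*10)*(11 - 2)**2 = 50*9**2 = 50*81 = 4050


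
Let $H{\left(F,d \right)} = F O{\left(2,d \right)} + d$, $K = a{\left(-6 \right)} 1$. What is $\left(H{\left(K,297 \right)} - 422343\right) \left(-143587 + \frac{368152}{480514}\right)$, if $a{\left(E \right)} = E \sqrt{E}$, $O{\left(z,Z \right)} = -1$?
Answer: $\frac{14559573153924018}{240257} - \frac{206985586698 i \sqrt{6}}{240257} \approx 6.06 \cdot 10^{10} - 2.1103 \cdot 10^{6} i$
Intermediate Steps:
$a{\left(E \right)} = E^{\frac{3}{2}}$
$K = - 6 i \sqrt{6}$ ($K = \left(-6\right)^{\frac{3}{2}} \cdot 1 = - 6 i \sqrt{6} \cdot 1 = - 6 i \sqrt{6} \approx - 14.697 i$)
$H{\left(F,d \right)} = d - F$ ($H{\left(F,d \right)} = F \left(-1\right) + d = - F + d = d - F$)
$\left(H{\left(K,297 \right)} - 422343\right) \left(-143587 + \frac{368152}{480514}\right) = \left(\left(297 - - 6 i \sqrt{6}\right) - 422343\right) \left(-143587 + \frac{368152}{480514}\right) = \left(\left(297 + 6 i \sqrt{6}\right) - 422343\right) \left(-143587 + 368152 \cdot \frac{1}{480514}\right) = \left(-422046 + 6 i \sqrt{6}\right) \left(-143587 + \frac{184076}{240257}\right) = \left(-422046 + 6 i \sqrt{6}\right) \left(- \frac{34497597783}{240257}\right) = \frac{14559573153924018}{240257} - \frac{206985586698 i \sqrt{6}}{240257}$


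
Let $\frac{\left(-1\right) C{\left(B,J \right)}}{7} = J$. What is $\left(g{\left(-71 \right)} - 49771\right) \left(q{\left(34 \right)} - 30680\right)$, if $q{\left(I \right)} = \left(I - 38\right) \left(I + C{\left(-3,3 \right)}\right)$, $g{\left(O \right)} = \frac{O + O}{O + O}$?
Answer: $1529531640$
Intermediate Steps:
$C{\left(B,J \right)} = - 7 J$
$g{\left(O \right)} = 1$ ($g{\left(O \right)} = \frac{2 O}{2 O} = 2 O \frac{1}{2 O} = 1$)
$q{\left(I \right)} = \left(-38 + I\right) \left(-21 + I\right)$ ($q{\left(I \right)} = \left(I - 38\right) \left(I - 21\right) = \left(-38 + I\right) \left(I - 21\right) = \left(-38 + I\right) \left(-21 + I\right)$)
$\left(g{\left(-71 \right)} - 49771\right) \left(q{\left(34 \right)} - 30680\right) = \left(1 - 49771\right) \left(\left(798 + 34^{2} - 2006\right) - 30680\right) = - 49770 \left(\left(798 + 1156 - 2006\right) - 30680\right) = - 49770 \left(-52 - 30680\right) = \left(-49770\right) \left(-30732\right) = 1529531640$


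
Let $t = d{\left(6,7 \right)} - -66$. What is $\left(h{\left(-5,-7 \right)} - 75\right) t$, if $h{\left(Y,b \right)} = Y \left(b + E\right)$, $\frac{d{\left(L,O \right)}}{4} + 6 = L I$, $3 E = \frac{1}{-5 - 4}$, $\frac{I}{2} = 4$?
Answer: $- \frac{27950}{3} \approx -9316.7$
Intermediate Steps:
$I = 8$ ($I = 2 \cdot 4 = 8$)
$E = - \frac{1}{27}$ ($E = \frac{1}{3 \left(-5 - 4\right)} = \frac{1}{3 \left(-9\right)} = \frac{1}{3} \left(- \frac{1}{9}\right) = - \frac{1}{27} \approx -0.037037$)
$d{\left(L,O \right)} = -24 + 32 L$ ($d{\left(L,O \right)} = -24 + 4 L 8 = -24 + 4 \cdot 8 L = -24 + 32 L$)
$h{\left(Y,b \right)} = Y \left(- \frac{1}{27} + b\right)$ ($h{\left(Y,b \right)} = Y \left(b - \frac{1}{27}\right) = Y \left(- \frac{1}{27} + b\right)$)
$t = 234$ ($t = \left(-24 + 32 \cdot 6\right) - -66 = \left(-24 + 192\right) + 66 = 168 + 66 = 234$)
$\left(h{\left(-5,-7 \right)} - 75\right) t = \left(- 5 \left(- \frac{1}{27} - 7\right) - 75\right) 234 = \left(\left(-5\right) \left(- \frac{190}{27}\right) - 75\right) 234 = \left(\frac{950}{27} - 75\right) 234 = \left(- \frac{1075}{27}\right) 234 = - \frac{27950}{3}$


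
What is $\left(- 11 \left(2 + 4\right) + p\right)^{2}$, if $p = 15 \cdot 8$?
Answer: $2916$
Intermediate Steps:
$p = 120$
$\left(- 11 \left(2 + 4\right) + p\right)^{2} = \left(- 11 \left(2 + 4\right) + 120\right)^{2} = \left(\left(-11\right) 6 + 120\right)^{2} = \left(-66 + 120\right)^{2} = 54^{2} = 2916$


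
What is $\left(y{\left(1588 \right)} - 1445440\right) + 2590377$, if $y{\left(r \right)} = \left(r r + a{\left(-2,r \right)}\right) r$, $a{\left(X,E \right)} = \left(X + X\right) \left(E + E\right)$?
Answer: $3985500457$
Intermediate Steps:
$a{\left(X,E \right)} = 4 E X$ ($a{\left(X,E \right)} = 2 X 2 E = 4 E X$)
$y{\left(r \right)} = r \left(r^{2} - 8 r\right)$ ($y{\left(r \right)} = \left(r r + 4 r \left(-2\right)\right) r = \left(r^{2} - 8 r\right) r = r \left(r^{2} - 8 r\right)$)
$\left(y{\left(1588 \right)} - 1445440\right) + 2590377 = \left(1588^{2} \left(-8 + 1588\right) - 1445440\right) + 2590377 = \left(2521744 \cdot 1580 - 1445440\right) + 2590377 = \left(3984355520 - 1445440\right) + 2590377 = 3982910080 + 2590377 = 3985500457$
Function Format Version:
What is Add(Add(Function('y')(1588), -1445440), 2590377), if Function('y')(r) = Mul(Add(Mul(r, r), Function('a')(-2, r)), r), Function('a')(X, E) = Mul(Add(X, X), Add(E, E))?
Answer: 3985500457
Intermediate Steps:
Function('a')(X, E) = Mul(4, E, X) (Function('a')(X, E) = Mul(Mul(2, X), Mul(2, E)) = Mul(4, E, X))
Function('y')(r) = Mul(r, Add(Pow(r, 2), Mul(-8, r))) (Function('y')(r) = Mul(Add(Mul(r, r), Mul(4, r, -2)), r) = Mul(Add(Pow(r, 2), Mul(-8, r)), r) = Mul(r, Add(Pow(r, 2), Mul(-8, r))))
Add(Add(Function('y')(1588), -1445440), 2590377) = Add(Add(Mul(Pow(1588, 2), Add(-8, 1588)), -1445440), 2590377) = Add(Add(Mul(2521744, 1580), -1445440), 2590377) = Add(Add(3984355520, -1445440), 2590377) = Add(3982910080, 2590377) = 3985500457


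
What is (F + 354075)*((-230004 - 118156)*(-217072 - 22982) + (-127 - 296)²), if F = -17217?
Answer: 28153708926854202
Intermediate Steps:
(F + 354075)*((-230004 - 118156)*(-217072 - 22982) + (-127 - 296)²) = (-17217 + 354075)*((-230004 - 118156)*(-217072 - 22982) + (-127 - 296)²) = 336858*(-348160*(-240054) + (-423)²) = 336858*(83577200640 + 178929) = 336858*83577379569 = 28153708926854202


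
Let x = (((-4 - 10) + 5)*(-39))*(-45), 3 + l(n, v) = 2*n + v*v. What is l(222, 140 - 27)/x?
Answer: -2642/3159 ≈ -0.83634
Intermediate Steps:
l(n, v) = -3 + v² + 2*n (l(n, v) = -3 + (2*n + v*v) = -3 + (2*n + v²) = -3 + (v² + 2*n) = -3 + v² + 2*n)
x = -15795 (x = ((-14 + 5)*(-39))*(-45) = -9*(-39)*(-45) = 351*(-45) = -15795)
l(222, 140 - 27)/x = (-3 + (140 - 27)² + 2*222)/(-15795) = (-3 + 113² + 444)*(-1/15795) = (-3 + 12769 + 444)*(-1/15795) = 13210*(-1/15795) = -2642/3159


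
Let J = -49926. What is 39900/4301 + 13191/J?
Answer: 645104303/71577242 ≈ 9.0127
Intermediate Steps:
39900/4301 + 13191/J = 39900/4301 + 13191/(-49926) = 39900*(1/4301) + 13191*(-1/49926) = 39900/4301 - 4397/16642 = 645104303/71577242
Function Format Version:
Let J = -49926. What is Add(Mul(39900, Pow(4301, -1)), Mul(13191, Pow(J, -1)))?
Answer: Rational(645104303, 71577242) ≈ 9.0127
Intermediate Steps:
Add(Mul(39900, Pow(4301, -1)), Mul(13191, Pow(J, -1))) = Add(Mul(39900, Pow(4301, -1)), Mul(13191, Pow(-49926, -1))) = Add(Mul(39900, Rational(1, 4301)), Mul(13191, Rational(-1, 49926))) = Add(Rational(39900, 4301), Rational(-4397, 16642)) = Rational(645104303, 71577242)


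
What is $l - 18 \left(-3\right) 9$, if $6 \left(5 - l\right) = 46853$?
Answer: $- \frac{43907}{6} \approx -7317.8$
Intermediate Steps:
$l = - \frac{46823}{6}$ ($l = 5 - \frac{46853}{6} = - \frac{46823}{6} \approx -7803.8$)
$l - 18 \left(-3\right) 9 = - \frac{46823}{6} - 18 \left(-3\right) 9 = - \frac{46823}{6} - \left(-54\right) 9 = - \frac{46823}{6} - -486 = - \frac{46823}{6} + 486 = - \frac{43907}{6}$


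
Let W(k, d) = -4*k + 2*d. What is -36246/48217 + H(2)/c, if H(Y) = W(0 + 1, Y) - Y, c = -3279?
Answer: -118754200/158103543 ≈ -0.75112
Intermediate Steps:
H(Y) = -4 + Y (H(Y) = (-4*(0 + 1) + 2*Y) - Y = (-4*1 + 2*Y) - Y = (-4 + 2*Y) - Y = -4 + Y)
-36246/48217 + H(2)/c = -36246/48217 + (-4 + 2)/(-3279) = -36246*1/48217 - 2*(-1/3279) = -36246/48217 + 2/3279 = -118754200/158103543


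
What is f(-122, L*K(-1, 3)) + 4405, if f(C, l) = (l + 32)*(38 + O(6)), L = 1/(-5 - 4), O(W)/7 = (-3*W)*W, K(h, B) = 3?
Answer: -54995/3 ≈ -18332.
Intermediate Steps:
O(W) = -21*W² (O(W) = 7*((-3*W)*W) = 7*(-3*W²) = -21*W²)
L = -⅑ (L = 1/(-9) = -⅑ ≈ -0.11111)
f(C, l) = -22976 - 718*l (f(C, l) = (l + 32)*(38 - 21*6²) = (32 + l)*(38 - 21*36) = (32 + l)*(38 - 756) = (32 + l)*(-718) = -22976 - 718*l)
f(-122, L*K(-1, 3)) + 4405 = (-22976 - (-718)*3/9) + 4405 = (-22976 - 718*(-⅓)) + 4405 = (-22976 + 718/3) + 4405 = -68210/3 + 4405 = -54995/3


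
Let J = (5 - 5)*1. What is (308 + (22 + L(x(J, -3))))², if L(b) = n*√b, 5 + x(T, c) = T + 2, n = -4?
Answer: 108852 - 2640*I*√3 ≈ 1.0885e+5 - 4572.6*I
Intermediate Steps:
J = 0 (J = 0*1 = 0)
x(T, c) = -3 + T (x(T, c) = -5 + (T + 2) = -5 + (2 + T) = -3 + T)
L(b) = -4*√b
(308 + (22 + L(x(J, -3))))² = (308 + (22 - 4*√(-3 + 0)))² = (308 + (22 - 4*I*√3))² = (330 - 4*I*√3)²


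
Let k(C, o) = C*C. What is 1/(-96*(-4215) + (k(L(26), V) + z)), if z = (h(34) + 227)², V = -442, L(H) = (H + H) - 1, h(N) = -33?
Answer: 1/444877 ≈ 2.2478e-6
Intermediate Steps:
L(H) = -1 + 2*H (L(H) = 2*H - 1 = -1 + 2*H)
k(C, o) = C²
z = 37636 (z = (-33 + 227)² = 194² = 37636)
1/(-96*(-4215) + (k(L(26), V) + z)) = 1/(-96*(-4215) + ((-1 + 2*26)² + 37636)) = 1/(404640 + ((-1 + 52)² + 37636)) = 1/(404640 + (51² + 37636)) = 1/(404640 + (2601 + 37636)) = 1/(404640 + 40237) = 1/444877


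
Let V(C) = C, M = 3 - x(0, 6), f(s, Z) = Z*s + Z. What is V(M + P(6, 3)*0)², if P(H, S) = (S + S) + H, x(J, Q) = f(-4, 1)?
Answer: 36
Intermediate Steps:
f(s, Z) = Z + Z*s
x(J, Q) = -3 (x(J, Q) = 1*(1 - 4) = 1*(-3) = -3)
P(H, S) = H + 2*S (P(H, S) = 2*S + H = H + 2*S)
M = 6 (M = 3 - 1*(-3) = 3 + 3 = 6)
V(M + P(6, 3)*0)² = (6 + (6 + 2*3)*0)² = (6 + (6 + 6)*0)² = (6 + 12*0)² = (6 + 0)² = 6² = 36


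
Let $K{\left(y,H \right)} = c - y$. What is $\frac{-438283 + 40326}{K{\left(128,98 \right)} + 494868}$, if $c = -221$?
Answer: $- \frac{397957}{494519} \approx -0.80474$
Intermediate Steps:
$K{\left(y,H \right)} = -221 - y$
$\frac{-438283 + 40326}{K{\left(128,98 \right)} + 494868} = \frac{-438283 + 40326}{\left(-221 - 128\right) + 494868} = - \frac{397957}{\left(-221 - 128\right) + 494868} = - \frac{397957}{-349 + 494868} = - \frac{397957}{494519}$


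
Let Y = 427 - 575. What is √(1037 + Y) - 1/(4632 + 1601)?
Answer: -1/6233 + √889 ≈ 29.816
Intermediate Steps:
Y = -148
√(1037 + Y) - 1/(4632 + 1601) = √(1037 - 148) - 1/(4632 + 1601) = √889 - 1/6233 = -1/6233 + √889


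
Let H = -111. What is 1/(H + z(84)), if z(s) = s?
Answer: -1/27 ≈ -0.037037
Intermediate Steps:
1/(H + z(84)) = 1/(-111 + 84) = 1/(-27) = -1/27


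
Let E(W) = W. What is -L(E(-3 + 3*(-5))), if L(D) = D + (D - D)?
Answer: 18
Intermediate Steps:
L(D) = D (L(D) = D + 0 = D)
-L(E(-3 + 3*(-5))) = -(-3 + 3*(-5)) = -(-3 - 15) = -1*(-18) = 18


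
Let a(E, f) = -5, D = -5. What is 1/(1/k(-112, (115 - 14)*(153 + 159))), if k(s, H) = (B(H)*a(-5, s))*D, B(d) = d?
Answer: 787800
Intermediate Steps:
k(s, H) = 25*H (k(s, H) = (H*(-5))*(-5) = -5*H*(-5) = 25*H)
1/(1/k(-112, (115 - 14)*(153 + 159))) = 1/(1/(25*((115 - 14)*(153 + 159)))) = 1/(1/(25*(101*312))) = 1/(1/(25*31512)) = 1/(1/787800) = 787800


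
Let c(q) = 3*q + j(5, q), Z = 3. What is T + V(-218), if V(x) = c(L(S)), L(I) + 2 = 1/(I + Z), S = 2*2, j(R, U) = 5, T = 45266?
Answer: 316858/7 ≈ 45265.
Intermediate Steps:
S = 4
L(I) = -2 + 1/(3 + I) (L(I) = -2 + 1/(I + 3) = -2 + 1/(3 + I))
c(q) = 5 + 3*q (c(q) = 3*q + 5 = 5 + 3*q)
V(x) = -4/7 (V(x) = 5 + 3*((-5 - 2*4)/(3 + 4)) = 5 + 3*((-5 - 8)/7) = 5 + 3*((⅐)*(-13)) = 5 + 3*(-13/7) = 5 - 39/7 = -4/7)
T + V(-218) = 45266 - 4/7 = 316858/7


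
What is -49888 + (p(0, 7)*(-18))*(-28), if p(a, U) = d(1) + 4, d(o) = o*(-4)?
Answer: -49888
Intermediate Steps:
d(o) = -4*o
p(a, U) = 0 (p(a, U) = -4*1 + 4 = -4 + 4 = 0)
-49888 + (p(0, 7)*(-18))*(-28) = -49888 + (0*(-18))*(-28) = -49888 + 0*(-28) = -49888 + 0 = -49888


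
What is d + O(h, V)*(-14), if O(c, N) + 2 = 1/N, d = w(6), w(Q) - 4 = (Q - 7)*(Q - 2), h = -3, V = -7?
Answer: 30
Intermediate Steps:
w(Q) = 4 + (-7 + Q)*(-2 + Q) (w(Q) = 4 + (Q - 7)*(Q - 2) = 4 + (-7 + Q)*(-2 + Q))
d = 0 (d = 18 + 6² - 9*6 = 18 + 36 - 54 = 0)
O(c, N) = -2 + 1/N
d + O(h, V)*(-14) = 0 + (-2 + 1/(-7))*(-14) = 0 + (-2 - ⅐)*(-14) = 0 - 15/7*(-14) = 0 + 30 = 30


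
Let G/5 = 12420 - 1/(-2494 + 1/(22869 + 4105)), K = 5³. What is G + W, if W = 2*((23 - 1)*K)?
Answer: 909533082574/13454631 ≈ 67600.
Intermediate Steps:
K = 125
G = 835532612074/13454631 (G = 5*(12420 - 1/(-2494 + 1/(22869 + 4105))) = 5*(12420 - 1/(-2494 + 1/26974)) = 5*(12420 - 1/(-67273155/26974)) = 5*(12420 - 1*(-26974/67273155)) = 5*(12420 + 26974/67273155) = 5*(835532612074/67273155) = 835532612074/13454631 ≈ 62100.)
W = 5500 (W = 2*((23 - 1)*125) = 2*(22*125) = 2*2750 = 5500)
G + W = 835532612074/13454631 + 5500 = 909533082574/13454631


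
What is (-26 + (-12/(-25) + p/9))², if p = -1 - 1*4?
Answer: 34421689/50625 ≈ 679.93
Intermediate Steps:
p = -5 (p = -1 - 4 = -5)
(-26 + (-12/(-25) + p/9))² = (-26 + (-12/(-25) - 5/9))² = (-26 + (-12*(-1/25) - 5*⅑))² = (-26 + (12/25 - 5/9))² = (-26 - 17/225)² = (-5867/225)² = 34421689/50625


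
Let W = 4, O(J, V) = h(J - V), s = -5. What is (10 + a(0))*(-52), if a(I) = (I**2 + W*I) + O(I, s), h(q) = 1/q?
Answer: -2652/5 ≈ -530.40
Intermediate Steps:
O(J, V) = 1/(J - V)
a(I) = I**2 + 1/(5 + I) + 4*I (a(I) = (I**2 + 4*I) + 1/(I - 1*(-5)) = (I**2 + 4*I) + 1/(I + 5) = (I**2 + 4*I) + 1/(5 + I) = I**2 + 1/(5 + I) + 4*I)
(10 + a(0))*(-52) = (10 + (1 + 0*(4 + 0)*(5 + 0))/(5 + 0))*(-52) = (10 + (1 + 0*4*5)/5)*(-52) = (10 + (1 + 0)/5)*(-52) = (10 + (1/5)*1)*(-52) = (10 + 1/5)*(-52) = (51/5)*(-52) = -2652/5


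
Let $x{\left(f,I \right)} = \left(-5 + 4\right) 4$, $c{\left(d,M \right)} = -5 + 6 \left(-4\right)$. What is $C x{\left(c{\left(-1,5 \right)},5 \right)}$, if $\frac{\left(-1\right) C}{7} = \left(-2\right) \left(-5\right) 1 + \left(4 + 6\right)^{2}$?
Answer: $3080$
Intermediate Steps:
$C = -770$ ($C = - 7 \left(\left(-2\right) \left(-5\right) 1 + \left(4 + 6\right)^{2}\right) = - 7 \left(10 \cdot 1 + 10^{2}\right) = - 7 \left(10 + 100\right) = \left(-7\right) 110 = -770$)
$c{\left(d,M \right)} = -29$ ($c{\left(d,M \right)} = -5 - 24 = -29$)
$x{\left(f,I \right)} = -4$ ($x{\left(f,I \right)} = \left(-1\right) 4 = -4$)
$C x{\left(c{\left(-1,5 \right)},5 \right)} = \left(-770\right) \left(-4\right) = 3080$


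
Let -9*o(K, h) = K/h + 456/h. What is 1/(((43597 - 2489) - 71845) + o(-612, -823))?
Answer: -2469/75889705 ≈ -3.2534e-5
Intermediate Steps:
o(K, h) = -152/(3*h) - K/(9*h) (o(K, h) = -(K/h + 456/h)/9 = -(456/h + K/h)/9 = -152/(3*h) - K/(9*h))
1/(((43597 - 2489) - 71845) + o(-612, -823)) = 1/(((43597 - 2489) - 71845) + (1/9)*(-456 - 1*(-612))/(-823)) = 1/((41108 - 71845) + (1/9)*(-1/823)*(-456 + 612)) = 1/(-30737 + (1/9)*(-1/823)*156) = 1/(-30737 - 52/2469) = 1/(-75889705/2469) = -2469/75889705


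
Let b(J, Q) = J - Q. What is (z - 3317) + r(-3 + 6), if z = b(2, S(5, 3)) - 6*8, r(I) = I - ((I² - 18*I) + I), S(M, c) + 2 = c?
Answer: -3319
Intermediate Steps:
S(M, c) = -2 + c
r(I) = -I² + 18*I (r(I) = I - (I² - 17*I) = I + (-I² + 17*I) = -I² + 18*I)
z = -47 (z = (2 - (-2 + 3)) - 6*8 = (2 - 1*1) - 48 = (2 - 1) - 48 = 1 - 48 = -47)
(z - 3317) + r(-3 + 6) = (-47 - 3317) + (-3 + 6)*(18 - (-3 + 6)) = -3364 + 3*(18 - 1*3) = -3364 + 3*(18 - 3) = -3364 + 3*15 = -3364 + 45 = -3319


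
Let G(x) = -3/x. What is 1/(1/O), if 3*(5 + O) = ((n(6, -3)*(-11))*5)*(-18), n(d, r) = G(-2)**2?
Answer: 1475/2 ≈ 737.50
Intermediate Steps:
n(d, r) = 9/4 (n(d, r) = (-3/(-2))**2 = (-3*(-1/2))**2 = (3/2)**2 = 9/4)
O = 1475/2 (O = -5 + ((((9/4)*(-11))*5)*(-18))/3 = -5 + (-99/4*5*(-18))/3 = -5 + (-495/4*(-18))/3 = -5 + (1/3)*(4455/2) = -5 + 1485/2 = 1475/2 ≈ 737.50)
1/(1/O) = 1/(1/(1475/2)) = 1/(2/1475) = 1475/2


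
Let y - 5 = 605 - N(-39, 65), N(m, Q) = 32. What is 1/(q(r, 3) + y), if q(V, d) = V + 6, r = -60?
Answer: 1/524 ≈ 0.0019084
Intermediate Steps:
q(V, d) = 6 + V
y = 578 (y = 5 + (605 - 1*32) = 5 + (605 - 32) = 5 + 573 = 578)
1/(q(r, 3) + y) = 1/((6 - 60) + 578) = 1/(-54 + 578) = 1/524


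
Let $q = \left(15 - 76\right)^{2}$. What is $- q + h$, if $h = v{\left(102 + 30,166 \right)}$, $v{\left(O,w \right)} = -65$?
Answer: $-3786$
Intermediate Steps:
$h = -65$
$q = 3721$ ($q = \left(-61\right)^{2} = 3721$)
$- q + h = \left(-1\right) 3721 - 65 = -3721 - 65 = -3786$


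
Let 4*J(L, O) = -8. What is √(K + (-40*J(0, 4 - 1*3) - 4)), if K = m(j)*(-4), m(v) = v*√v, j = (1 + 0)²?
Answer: 6*√2 ≈ 8.4853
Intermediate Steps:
j = 1 (j = 1² = 1)
J(L, O) = -2 (J(L, O) = (¼)*(-8) = -2)
m(v) = v^(3/2)
K = -4 (K = 1^(3/2)*(-4) = 1*(-4) = -4)
√(K + (-40*J(0, 4 - 1*3) - 4)) = √(-4 + (-40*(-2) - 4)) = √(-4 + (80 - 4)) = √(-4 + 76) = √72 = 6*√2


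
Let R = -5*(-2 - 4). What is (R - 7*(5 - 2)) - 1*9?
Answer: 0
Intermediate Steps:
R = 30 (R = -5*(-6) = 30)
(R - 7*(5 - 2)) - 1*9 = (30 - 7*(5 - 2)) - 1*9 = (30 - 7*3) - 9 = (30 - 21) - 9 = 9 - 9 = 0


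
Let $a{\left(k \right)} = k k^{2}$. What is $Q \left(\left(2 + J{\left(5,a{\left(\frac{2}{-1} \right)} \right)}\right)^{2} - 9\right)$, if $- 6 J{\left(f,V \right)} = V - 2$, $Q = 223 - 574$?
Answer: $-1560$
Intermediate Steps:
$a{\left(k \right)} = k^{3}$
$Q = -351$
$J{\left(f,V \right)} = \frac{1}{3} - \frac{V}{6}$ ($J{\left(f,V \right)} = - \frac{V - 2}{6} = - \frac{-2 + V}{6} = \frac{1}{3} - \frac{V}{6}$)
$Q \left(\left(2 + J{\left(5,a{\left(\frac{2}{-1} \right)} \right)}\right)^{2} - 9\right) = - 351 \left(\left(2 - \left(- \frac{1}{3} + \frac{\left(\frac{2}{-1}\right)^{3}}{6}\right)\right)^{2} - 9\right) = - 351 \left(\left(2 - \left(- \frac{1}{3} + \frac{\left(2 \left(-1\right)\right)^{3}}{6}\right)\right)^{2} - 9\right) = - 351 \left(\left(2 - \left(- \frac{1}{3} + \frac{\left(-2\right)^{3}}{6}\right)\right)^{2} - 9\right) = - 351 \left(\left(2 + \left(\frac{1}{3} - - \frac{4}{3}\right)\right)^{2} - 9\right) = - 351 \left(\left(2 + \left(\frac{1}{3} + \frac{4}{3}\right)\right)^{2} - 9\right) = - 351 \left(\left(2 + \frac{5}{3}\right)^{2} - 9\right) = - 351 \left(\left(\frac{11}{3}\right)^{2} - 9\right) = - 351 \left(\frac{121}{9} - 9\right) = \left(-351\right) \frac{40}{9} = -1560$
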